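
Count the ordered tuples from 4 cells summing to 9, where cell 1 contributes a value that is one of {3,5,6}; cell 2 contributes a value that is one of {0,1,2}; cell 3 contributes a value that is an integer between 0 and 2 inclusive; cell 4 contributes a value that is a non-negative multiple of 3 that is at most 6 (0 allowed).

The generating function for the choices is (q^3 + q^5 + q^6)·(1 + q + q^2)·(1 + q + q^2)·(1 + q^3 + q^6); the count is [q^9].
(q^3 + q^5 + q^6) has coefficients 0,0,0,1,0,1,1 for degrees 0…6.
(1 + q + q^2) has coefficients 1,1,1,0,0,0,0,0,0,0 for degrees 0…9.
Multiplying by (1 + q + q^2) gives running coefficients 1,2,3,2,1,0,0,0,0,0 for degrees 0…9.
Finally multiplying by (1 + q^3 + q^6), the product of all factors after the first has coefficients 1,2,3,3,3,3,3,3,3,2 for degrees 0…9.
[q^9] = 1·3 + 1·3 + 1·3 = 9.

9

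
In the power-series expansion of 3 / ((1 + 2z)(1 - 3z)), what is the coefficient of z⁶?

1389

The denominator gives the recurrence a_n = a_(n−1) + 6a_(n−2) for n ≥ 2; the numerator fixes a_0 = 3, a_1 = 3.
Iterating: 3, 3, 21, 39, 165, 399, 1389, so a_6 = 1389.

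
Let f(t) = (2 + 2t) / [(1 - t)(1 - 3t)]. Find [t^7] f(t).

The denominator gives the recurrence a_n = 4a_(n−1) − 3a_(n−2) for n ≥ 2; the numerator fixes a_0 = 2, a_1 = 10.
Iterating: 2, 10, 34, 106, 322, 970, 2914, 8746, so a_7 = 8746.

8746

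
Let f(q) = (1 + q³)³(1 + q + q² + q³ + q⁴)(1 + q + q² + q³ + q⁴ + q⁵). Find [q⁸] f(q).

(1 + q³)³ has coefficients 1,0,0,3,0,0,3,0,0 for degrees 0…8.
(1 + q + q² + q³ + q⁴) has coefficients 1,1,1,1,1,0,0,0,0 for degrees 0…8.
Finally multiplying by (1 + q + q² + q³ + q⁴ + q⁵), the product of all factors after the first has coefficients 1,2,3,4,5,5,4,3,2 for degrees 0…8.
[q⁸] = 1·2 + 3·5 + 3·3 = 26.

26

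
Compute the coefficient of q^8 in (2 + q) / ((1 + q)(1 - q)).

2

Partial fractions give a closed form: a_n = (1/2)·(-1)^n + (3/2)·1^n.
At n = 8: a_8 = 2.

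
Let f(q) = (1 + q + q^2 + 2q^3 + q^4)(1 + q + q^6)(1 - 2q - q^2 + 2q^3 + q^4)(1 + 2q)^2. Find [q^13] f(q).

(1 + q + q^2 + 2q^3 + q^4) has coefficients 1,1,1,2,1 for degrees 0…4.
(1 + q + q^6) has coefficients 1,1,0,0,0,0,1,0,0,0,0,0,0,0 for degrees 0…13.
Multiplying by (1 - 2q - q^2 + 2q^3 + q^4) gives running coefficients 1,-1,-3,1,3,1,1,-2,-1,2,1,0,0,0 for degrees 0…13.
Finally multiplying by (1 + 2q)^2, the product of all factors after the first has coefficients 1,3,-3,-15,-5,17,17,6,-5,-10,5,12,4,0 for degrees 0…13.
[q^13] = 1·0 + 1·4 + 1·12 + 2·5 + 1·(-10) = 16.

16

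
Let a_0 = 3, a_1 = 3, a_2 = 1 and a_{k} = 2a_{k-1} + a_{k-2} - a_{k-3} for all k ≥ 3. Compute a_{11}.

The ordinary generating function has denominator 1 - 2y - y^2 + y^3.
Iterating the recurrence: a_0,…,a_{11} = 3, 3, 1, 2, 2, 5, 10, 23, 51, 115, 258, 580.

580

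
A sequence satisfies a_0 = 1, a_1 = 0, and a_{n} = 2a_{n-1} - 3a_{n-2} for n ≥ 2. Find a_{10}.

The ordinary generating function has denominator 1 - 2y + 3y^2.
Iterating the recurrence: a_0,…,a_{10} = 1, 0, -3, -6, -3, 12, 33, 30, -39, -168, -219.

-219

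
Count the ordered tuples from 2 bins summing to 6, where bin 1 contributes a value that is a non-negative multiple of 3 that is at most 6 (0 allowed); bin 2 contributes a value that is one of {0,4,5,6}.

2

The generating function for the choices is (1 + q^3 + q^6)·(1 + q^4 + q^5 + q^6); the count is [q^6].
(1 + q^3 + q^6) has coefficients 1,0,0,1,0,0,1 for degrees 0…6.
(1 + q^4 + q^5 + q^6) has coefficients 1,0,0,0,1,1,1 for degrees 0…6.
[q^6] = 1·1 + 1·0 + 1·1 = 2.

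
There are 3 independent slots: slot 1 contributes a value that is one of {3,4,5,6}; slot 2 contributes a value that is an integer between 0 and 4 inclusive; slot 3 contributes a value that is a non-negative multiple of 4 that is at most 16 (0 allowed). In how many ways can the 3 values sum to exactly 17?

5

The generating function for the choices is (q³ + q⁴ + q⁵ + q⁶)·(1 + q + q² + q³ + q⁴)·(1 + q⁴ + q⁸ + q¹² + q¹⁶); the count is [q¹⁷].
(q³ + q⁴ + q⁵ + q⁶) has coefficients 0,0,0,1,1,1,1 for degrees 0…6.
(1 + q + q² + q³ + q⁴) has coefficients 1,1,1,1,1,0,0,0,0,0,0,0,0,0,0,0,0,0 for degrees 0…17.
Finally multiplying by (1 + q⁴ + q⁸ + q¹² + q¹⁶), the product of all factors after the first has coefficients 1,1,1,1,2,1,1,1,2,1,1,1,2,1,1,1,2,1 for degrees 0…17.
[q¹⁷] = 1·1 + 1·1 + 1·2 + 1·1 = 5.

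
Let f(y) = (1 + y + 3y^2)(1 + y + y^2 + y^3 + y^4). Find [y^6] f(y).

(1 + y + 3y^2) has coefficients 1,1,3 for degrees 0…2.
(1 + y + y^2 + y^3 + y^4) has coefficients 1,1,1,1,1,0,0 for degrees 0…6.
[y^6] = 1·0 + 1·0 + 3·1 = 3.

3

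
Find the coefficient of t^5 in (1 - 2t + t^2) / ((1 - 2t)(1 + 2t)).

The denominator gives the recurrence a_n = 4a_(n−2) for n ≥ 3; the numerator fixes a_0 = 1, a_1 = -2, a_2 = 5.
Iterating: 1, -2, 5, -8, 20, -32, so a_5 = -32.

-32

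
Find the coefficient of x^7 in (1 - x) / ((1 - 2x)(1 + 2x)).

-64

The denominator gives the recurrence a_n = 4a_(n−2) for n ≥ 2; the numerator fixes a_0 = 1, a_1 = -1.
Iterating: 1, -1, 4, -4, 16, -16, 64, -64, so a_7 = -64.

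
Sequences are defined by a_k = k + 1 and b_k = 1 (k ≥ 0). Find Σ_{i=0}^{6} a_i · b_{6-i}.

28

This is [x^6] in the product of the two ordinary generating functions.
Σ = 1·1 + 2·1 + 3·1 + 4·1 + 5·1 + 6·1 + 7·1 = 28.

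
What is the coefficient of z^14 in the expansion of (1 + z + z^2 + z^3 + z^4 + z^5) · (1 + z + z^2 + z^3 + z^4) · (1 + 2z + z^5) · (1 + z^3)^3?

65

(1 + z + z^2 + z^3 + z^4 + z^5) has coefficients 1,1,1,1,1,1 for degrees 0…5.
(1 + z + z^2 + z^3 + z^4) has coefficients 1,1,1,1,1,0,0,0,0,0,0,0,0,0,0 for degrees 0…14.
Multiplying by (1 + 2z + z^5) gives running coefficients 1,3,3,3,3,3,1,1,1,1,0,0,0,0,0 for degrees 0…14.
Finally multiplying by (1 + z^3)^3, the product of all factors after the first has coefficients 1,3,3,6,12,12,13,19,19,14,15,15,9,6,6 for degrees 0…14.
[z^14] = 1·6 + 1·6 + 1·9 + 1·15 + 1·15 + 1·14 = 65.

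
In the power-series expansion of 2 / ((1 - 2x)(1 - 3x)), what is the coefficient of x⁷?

Partial fractions give a closed form: a_n = (-4)·2^n + (6)·3^n.
At n = 7: a_7 = 12610.

12610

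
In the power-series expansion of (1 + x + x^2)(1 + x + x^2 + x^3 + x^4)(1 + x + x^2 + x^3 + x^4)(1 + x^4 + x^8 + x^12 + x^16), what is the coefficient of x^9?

(1 + x + x^2) has coefficients 1,1,1 for degrees 0…2.
(1 + x + x^2 + x^3 + x^4) has coefficients 1,1,1,1,1,0,0,0,0,0 for degrees 0…9.
Multiplying by (1 + x + x^2 + x^3 + x^4) gives running coefficients 1,2,3,4,5,4,3,2,1,0 for degrees 0…9.
Finally multiplying by (1 + x^4 + x^8 + x^12 + x^16), the product of all factors after the first has coefficients 1,2,3,4,6,6,6,6,7,6 for degrees 0…9.
[x^9] = 1·6 + 1·7 + 1·6 = 19.

19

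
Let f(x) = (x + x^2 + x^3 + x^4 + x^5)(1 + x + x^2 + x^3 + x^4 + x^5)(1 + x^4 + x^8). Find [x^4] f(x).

4

(x + x^2 + x^3 + x^4 + x^5) has coefficients 0,1,1,1,1 for degrees 0…4.
(1 + x + x^2 + x^3 + x^4 + x^5) has coefficients 1,1,1,1,1 for degrees 0…4.
Finally multiplying by (1 + x^4 + x^8), the product of all factors after the first has coefficients 1,1,1,1,2 for degrees 0…4.
[x^4] = 1·1 + 1·1 + 1·1 + 1·1 = 4.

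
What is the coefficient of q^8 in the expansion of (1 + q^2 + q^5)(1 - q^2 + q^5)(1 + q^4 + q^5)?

(1 + q^2 + q^5) has coefficients 1,0,1,0,0,1 for degrees 0…5.
(1 - q^2 + q^5) has coefficients 1,0,-1,0,0,1,0,0,0 for degrees 0…8.
Finally multiplying by (1 + q^4 + q^5), the product of all factors after the first has coefficients 1,0,-1,0,1,2,-1,-1,0 for degrees 0…8.
[q^8] = 1·0 + 1·(-1) + 1·0 = -1.

-1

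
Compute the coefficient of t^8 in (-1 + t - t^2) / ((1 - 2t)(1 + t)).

The denominator gives the recurrence a_n = a_(n−1) + 2a_(n−2) for n ≥ 3; the numerator fixes a_0 = -1, a_1 = 0, a_2 = -3.
Iterating: -1, 0, -3, -3, -9, -15, -33, -63, -129, so a_8 = -129.

-129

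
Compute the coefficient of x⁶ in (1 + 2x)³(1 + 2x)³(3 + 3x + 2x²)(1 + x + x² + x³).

4868

(1 + 2x)³ has coefficients 1,6,12,8 for degrees 0…3.
(1 + 2x)³ has coefficients 1,6,12,8,0,0,0 for degrees 0…6.
Multiplying by (3 + 3x + 2x²) gives running coefficients 3,21,56,72,48,16,0 for degrees 0…6.
Finally multiplying by (1 + x + x² + x³), the product of all factors after the first has coefficients 3,24,80,152,197,192,136 for degrees 0…6.
[x⁶] = 1·136 + 6·192 + 12·197 + 8·152 = 4868.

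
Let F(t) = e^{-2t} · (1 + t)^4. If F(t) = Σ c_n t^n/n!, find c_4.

The EGF product rule gives c_4 = Σ_{k_1+k_2=4} C(4; k_1,k_2) · ∏ g_i(k_i), where e^{-2t} gives (-2)^k; (1+t)^4 gives the falling factorial (4)_k.
g_1(k) for k = 0…4: 1, -2, 4, -8, 16.
g_2(k) for k = 0…4: 1, 4, 12, 24, 24.
c_4 = Σ_k C(4,k)·g_1(k)·g_2(4−k) = 1·1·24 + 4·(-2)·24 + 6·4·12 + 4·(-8)·4 + 1·16·1 = 24 − 192 + 288 − 128 + 16 = 8.

8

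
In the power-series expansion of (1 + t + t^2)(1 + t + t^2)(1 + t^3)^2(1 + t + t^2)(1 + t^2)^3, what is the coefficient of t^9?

(1 + t + t^2) has coefficients 1,1,1 for degrees 0…2.
(1 + t + t^2) has coefficients 1,1,1,0,0,0,0,0,0,0 for degrees 0…9.
Multiplying by (1 + t^3)^2 gives running coefficients 1,1,1,2,2,2,1,1,1,0 for degrees 0…9.
Multiplying by (1 + t + t^2) gives running coefficients 1,2,3,4,5,6,5,4,3,2 for degrees 0…9.
Finally multiplying by (1 + t^2)^3, the product of all factors after the first has coefficients 1,2,6,10,17,24,30,36,36,36 for degrees 0…9.
[t^9] = 1·36 + 1·36 + 1·36 = 108.

108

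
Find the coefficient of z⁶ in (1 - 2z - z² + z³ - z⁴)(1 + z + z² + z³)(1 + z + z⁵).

-2

(1 - 2z - z² + z³ - z⁴) has coefficients 1,-2,-1,1,-1 for degrees 0…4.
(1 + z + z² + z³) has coefficients 1,1,1,1,0,0,0 for degrees 0…6.
Finally multiplying by (1 + z + z⁵), the product of all factors after the first has coefficients 1,2,2,2,1,1,1 for degrees 0…6.
[z⁶] = 1·1 − 2·1 − 1·1 + 1·2 − 1·2 = -2.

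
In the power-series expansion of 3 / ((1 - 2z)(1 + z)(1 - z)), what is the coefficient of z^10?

4095

Partial fractions give a closed form: a_n = (4)·2^n + (1/2)·(-1)^n + (-3/2)·1^n.
At n = 10: a_10 = 4095.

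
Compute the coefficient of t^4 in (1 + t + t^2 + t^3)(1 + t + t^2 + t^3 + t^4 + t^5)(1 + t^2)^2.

(1 + t + t^2 + t^3) has coefficients 1,1,1,1 for degrees 0…3.
(1 + t + t^2 + t^3 + t^4 + t^5) has coefficients 1,1,1,1,1 for degrees 0…4.
Finally multiplying by (1 + t^2)^2, the product of all factors after the first has coefficients 1,1,3,3,4 for degrees 0…4.
[t^4] = 1·4 + 1·3 + 1·3 + 1·1 = 11.

11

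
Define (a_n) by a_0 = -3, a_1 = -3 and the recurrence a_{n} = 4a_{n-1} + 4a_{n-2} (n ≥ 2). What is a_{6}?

-12288

The ordinary generating function has denominator 1 - 4x - 4x^2.
Iterating the recurrence: a_0,…,a_{6} = -3, -3, -24, -108, -528, -2544, -12288.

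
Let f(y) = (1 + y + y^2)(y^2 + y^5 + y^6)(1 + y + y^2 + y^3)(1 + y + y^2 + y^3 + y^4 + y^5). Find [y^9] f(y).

(1 + y + y^2) has coefficients 1,1,1 for degrees 0…2.
(y^2 + y^5 + y^6) has coefficients 0,0,1,0,0,1,1,0,0,0 for degrees 0…9.
Multiplying by (1 + y + y^2 + y^3) gives running coefficients 0,0,1,1,1,2,2,2,2,1 for degrees 0…9.
Finally multiplying by (1 + y + y^2 + y^3 + y^4 + y^5), the product of all factors after the first has coefficients 0,0,1,2,3,5,7,9,10,10 for degrees 0…9.
[y^9] = 1·10 + 1·10 + 1·9 = 29.

29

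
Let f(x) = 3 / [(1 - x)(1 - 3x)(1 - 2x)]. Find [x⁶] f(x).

Partial fractions give a closed form: a_n = (3/2)·1^n + (27/2)·3^n + (-12)·2^n.
At n = 6: a_6 = 9075.

9075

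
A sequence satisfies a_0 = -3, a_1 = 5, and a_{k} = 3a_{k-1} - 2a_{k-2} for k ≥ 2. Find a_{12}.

The ordinary generating function has denominator 1 - 3y + 2y^2.
Iterating the recurrence: a_0,…,a_{12} = -3, 5, 21, 53, 117, 245, 501, 1013, 2037, 4085, 8181, 16373, 32757.

32757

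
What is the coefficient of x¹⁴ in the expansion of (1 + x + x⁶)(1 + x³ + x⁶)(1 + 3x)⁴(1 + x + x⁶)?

348

(1 + x + x⁶) has coefficients 1,1,0,0,0,0,1 for degrees 0…6.
(1 + x³ + x⁶) has coefficients 1,0,0,1,0,0,1,0,0,0,0,0,0,0,0 for degrees 0…14.
Multiplying by (1 + 3x)⁴ gives running coefficients 1,12,54,109,93,54,109,93,54,108,81,0,0,0,0 for degrees 0…14.
Finally multiplying by (1 + x + x⁶), the product of all factors after the first has coefficients 1,13,66,163,202,147,164,214,201,271,282,135,109,93,54 for degrees 0…14.
[x¹⁴] = 1·54 + 1·93 + 1·201 = 348.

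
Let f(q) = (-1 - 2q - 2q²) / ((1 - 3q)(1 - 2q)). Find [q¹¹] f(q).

The denominator gives the recurrence a_n = 5a_(n−1) − 6a_(n−2) for n ≥ 3; the numerator fixes a_0 = -1, a_1 = -7, a_2 = -31.
Iterating: -1, -7, -31, -113, -379, -1217, -3811, -11753, -35899, -108977, -329491, -993593, so a_11 = -993593.

-993593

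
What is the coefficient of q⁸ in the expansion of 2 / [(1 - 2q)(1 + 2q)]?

512

Partial fractions give a closed form: a_n = (1)·2^n + (1)·(-2)^n.
At n = 8: a_8 = 512.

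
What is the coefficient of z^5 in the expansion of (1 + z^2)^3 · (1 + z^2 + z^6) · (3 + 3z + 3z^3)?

(1 + z^2)^3 has coefficients 1,0,3,0,3,0 for degrees 0…5.
(1 + z^2 + z^6) has coefficients 1,0,1,0,0,0 for degrees 0…5.
Finally multiplying by (3 + 3z + 3z^3), the product of all factors after the first has coefficients 3,3,3,6,0,3 for degrees 0…5.
[z^5] = 1·3 + 3·6 + 3·3 = 30.

30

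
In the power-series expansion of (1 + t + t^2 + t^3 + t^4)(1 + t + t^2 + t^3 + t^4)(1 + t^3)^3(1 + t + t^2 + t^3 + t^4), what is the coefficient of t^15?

(1 + t + t^2 + t^3 + t^4) has coefficients 1,1,1,1,1 for degrees 0…4.
(1 + t + t^2 + t^3 + t^4) has coefficients 1,1,1,1,1,0,0,0,0,0,0,0,0,0,0,0 for degrees 0…15.
Multiplying by (1 + t^3)^3 gives running coefficients 1,1,1,4,4,3,6,6,3,4,4,1,1,1,0,0 for degrees 0…15.
Finally multiplying by (1 + t + t^2 + t^3 + t^4), the product of all factors after the first has coefficients 1,2,3,7,11,13,18,23,22,22,23,18,13,11,7,3 for degrees 0…15.
[t^15] = 1·3 + 1·7 + 1·11 + 1·13 + 1·18 = 52.

52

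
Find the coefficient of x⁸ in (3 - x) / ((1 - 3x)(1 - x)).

Partial fractions give a closed form: a_n = (4)·3^n + (-1)·1^n.
At n = 8: a_8 = 26243.

26243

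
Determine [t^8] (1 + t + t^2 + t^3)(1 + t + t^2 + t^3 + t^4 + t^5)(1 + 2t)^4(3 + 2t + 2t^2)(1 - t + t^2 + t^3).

3198

(1 + t + t^2 + t^3) has coefficients 1,1,1,1 for degrees 0…3.
(1 + t + t^2 + t^3 + t^4 + t^5) has coefficients 1,1,1,1,1,1,0,0,0 for degrees 0…8.
Multiplying by (1 + 2t)^4 gives running coefficients 1,9,33,65,81,81,80,72,48 for degrees 0…8.
Multiplying by (3 + 2t + 2t^2) gives running coefficients 3,29,119,279,439,535,564,538,448 for degrees 0…8.
Finally multiplying by (1 - t + t^2 + t^3), the product of all factors after the first has coefficients 3,26,93,192,308,494,747,948,1009 for degrees 0…8.
[t^8] = 1·1009 + 1·948 + 1·747 + 1·494 = 3198.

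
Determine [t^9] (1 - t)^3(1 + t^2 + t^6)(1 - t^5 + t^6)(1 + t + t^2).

-7

(1 - t)^3 has coefficients 1,-3,3,-1 for degrees 0…3.
(1 + t^2 + t^6) has coefficients 1,0,1,0,0,0,1,0,0,0 for degrees 0…9.
Multiplying by (1 - t^5 + t^6) gives running coefficients 1,0,1,0,0,-1,2,-1,1,0 for degrees 0…9.
Finally multiplying by (1 + t + t^2), the product of all factors after the first has coefficients 1,1,2,1,1,-1,1,0,2,0 for degrees 0…9.
[t^9] = 1·0 − 3·2 + 3·0 − 1·1 = -7.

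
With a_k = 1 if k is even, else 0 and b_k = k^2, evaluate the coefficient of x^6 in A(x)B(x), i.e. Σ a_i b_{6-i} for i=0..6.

Write out a_i and b_{6-i} for i = 0,…,6 and sum the products.
Σ = 1·36 + 0·25 + 1·16 + 0·9 + 1·4 + 0·1 + 1·0 = 56.

56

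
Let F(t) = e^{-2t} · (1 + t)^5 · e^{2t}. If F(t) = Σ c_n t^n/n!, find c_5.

120

The EGF product rule gives c_5 = Σ_{k_1+k_2+k_3=5} C(5; k_1,k_2,k_3) · ∏ g_i(k_i), where e^{-2t} gives (-2)^k; (1+t)^5 gives the falling factorial (5)_k; e^{2t} gives (2)^k.
g_1(k) for k = 0…5: 1, -2, 4, -8, 16, -32.
g_2(k) for k = 0…5: 1, 5, 20, 60, 120, 120.
g_3(k) for k = 0…5: 1, 2, 4, 8, 16, 32.
First combine the last two factors: h(k) = Σ_j C(k,j)·g_2(j)·g_3(k−j) for k = 0…5: 1, 7, 44, 248, 1256, 5752.
c_5 = Σ_k C(5,k)·g_1(k)·h(5−k) = 1·1·5752 + 5·(-2)·1256 + 10·4·248 + 10·(-8)·44 + 5·16·7 + 1·(-32)·1 = 5752 − 12560 + 9920 − 3520 + 560 − 32 = 120.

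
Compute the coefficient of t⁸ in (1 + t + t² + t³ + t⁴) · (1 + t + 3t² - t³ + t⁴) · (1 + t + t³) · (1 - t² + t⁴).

(1 + t + t² + t³ + t⁴) has coefficients 1,1,1,1,1 for degrees 0…4.
(1 + t + 3t² - t³ + t⁴) has coefficients 1,1,3,-1,1,0,0,0,0 for degrees 0…8.
Multiplying by (1 + t + t³) gives running coefficients 1,2,4,3,1,4,-1,1,0 for degrees 0…8.
Finally multiplying by (1 - t² + t⁴), the product of all factors after the first has coefficients 1,2,3,1,-2,3,2,0,2 for degrees 0…8.
[t⁸] = 1·2 + 1·0 + 1·2 + 1·3 + 1·(-2) = 5.

5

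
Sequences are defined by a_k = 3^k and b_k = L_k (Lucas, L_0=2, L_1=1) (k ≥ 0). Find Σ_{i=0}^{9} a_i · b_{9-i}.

58960

This is [x^9] in the product of the two ordinary generating functions.
Σ = 1·76 + 3·47 + 9·29 + 27·18 + 81·11 + 243·7 + 729·4 + 2187·3 + 6561·1 + 19683·2 = 58960.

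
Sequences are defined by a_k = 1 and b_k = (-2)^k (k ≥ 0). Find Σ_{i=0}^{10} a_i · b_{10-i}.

683

Write out a_i and b_{10-i} for i = 0,…,10 and sum the products.
Σ = 1·1024 + 1·(-512) + 1·256 + 1·(-128) + 1·64 + 1·(-32) + 1·16 + 1·(-8) + 1·4 + 1·(-2) + 1·1 = 683.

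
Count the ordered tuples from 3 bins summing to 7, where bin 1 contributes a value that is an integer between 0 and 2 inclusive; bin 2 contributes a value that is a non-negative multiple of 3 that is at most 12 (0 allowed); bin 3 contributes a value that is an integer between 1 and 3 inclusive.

3

The generating function for the choices is (1 + y + y^2)·(1 + y^3 + y^6 + y^9 + y^12)·(y + y^2 + y^3); the count is [y^7].
(1 + y + y^2) has coefficients 1,1,1 for degrees 0…2.
(1 + y^3 + y^6 + y^9 + y^12) has coefficients 1,0,0,1,0,0,1,0 for degrees 0…7.
Finally multiplying by (y + y^2 + y^3), the product of all factors after the first has coefficients 0,1,1,1,1,1,1,1 for degrees 0…7.
[y^7] = 1·1 + 1·1 + 1·1 = 3.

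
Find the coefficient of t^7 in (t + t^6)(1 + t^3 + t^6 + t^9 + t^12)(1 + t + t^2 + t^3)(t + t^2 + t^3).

(t + t^6) has coefficients 0,1,0,0,0,0,1 for degrees 0…6.
(1 + t^3 + t^6 + t^9 + t^12) has coefficients 1,0,0,1,0,0,1,0 for degrees 0…7.
Multiplying by (1 + t + t^2 + t^3) gives running coefficients 1,1,1,2,1,1,2,1 for degrees 0…7.
Finally multiplying by (t + t^2 + t^3), the product of all factors after the first has coefficients 0,1,2,3,4,4,4,4 for degrees 0…7.
[t^7] = 1·4 + 1·1 = 5.

5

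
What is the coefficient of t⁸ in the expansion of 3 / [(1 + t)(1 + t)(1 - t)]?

15

The denominator gives the recurrence a_n = −a_(n−1) + a_(n−2) + a_(n−3) for n ≥ 3; the numerator fixes a_0 = 3, a_1 = -3, a_2 = 6.
Iterating: 3, -3, 6, -6, 9, -9, 12, -12, 15, so a_8 = 15.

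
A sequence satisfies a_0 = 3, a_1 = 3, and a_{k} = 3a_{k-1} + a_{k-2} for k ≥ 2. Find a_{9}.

50691

The ordinary generating function has denominator 1 - 3x - x^2.
Iterating the recurrence: a_0,…,a_{9} = 3, 3, 12, 39, 129, 426, 1407, 4647, 15348, 50691.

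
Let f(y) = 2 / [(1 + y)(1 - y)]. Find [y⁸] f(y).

Partial fractions give a closed form: a_n = (1)·(-1)^n + (1)·1^n.
At n = 8: a_8 = 2.

2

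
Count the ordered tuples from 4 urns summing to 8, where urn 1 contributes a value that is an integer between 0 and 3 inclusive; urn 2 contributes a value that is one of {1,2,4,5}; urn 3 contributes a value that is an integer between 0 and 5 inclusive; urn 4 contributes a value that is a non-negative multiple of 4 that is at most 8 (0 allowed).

21

The generating function for the choices is (1 + x + x^2 + x^3)·(x + x^2 + x^4 + x^5)·(1 + x + x^2 + x^3 + x^4 + x^5)·(1 + x^4 + x^8); the count is [x^8].
(1 + x + x^2 + x^3) has coefficients 1,1,1,1 for degrees 0…3.
(x + x^2 + x^4 + x^5) has coefficients 0,1,1,0,1,1,0,0,0 for degrees 0…8.
Multiplying by (1 + x + x^2 + x^3 + x^4 + x^5) gives running coefficients 0,1,2,2,3,4,4,3,2 for degrees 0…8.
Finally multiplying by (1 + x^4 + x^8), the product of all factors after the first has coefficients 0,1,2,2,3,5,6,5,5 for degrees 0…8.
[x^8] = 1·5 + 1·5 + 1·6 + 1·5 = 21.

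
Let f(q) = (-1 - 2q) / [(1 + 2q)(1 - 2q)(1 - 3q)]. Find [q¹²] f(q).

-1586131

Partial fractions give a closed form: a_n = (2)·2^n + (-3)·3^n.
At n = 12: a_12 = -1586131.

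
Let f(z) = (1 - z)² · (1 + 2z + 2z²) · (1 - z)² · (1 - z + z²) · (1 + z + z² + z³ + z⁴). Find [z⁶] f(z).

(1 - z)² has coefficients 1,-2,1 for degrees 0…2.
(1 + 2z + 2z²) has coefficients 1,2,2,0,0,0,0 for degrees 0…6.
Multiplying by (1 - z)² gives running coefficients 1,0,-1,-2,2,0,0 for degrees 0…6.
Multiplying by (1 - z + z²) gives running coefficients 1,-1,0,-1,3,-4,2 for degrees 0…6.
Finally multiplying by (1 + z + z² + z³ + z⁴), the product of all factors after the first has coefficients 1,0,0,-1,2,-3,0 for degrees 0…6.
[z⁶] = 1·0 − 2·(-3) + 1·2 = 8.

8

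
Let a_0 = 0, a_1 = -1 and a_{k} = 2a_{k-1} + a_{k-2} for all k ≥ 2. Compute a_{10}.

-2378

The ordinary generating function has denominator 1 - 2y - y^2.
Iterating the recurrence: a_0,…,a_{10} = 0, -1, -2, -5, -12, -29, -70, -169, -408, -985, -2378.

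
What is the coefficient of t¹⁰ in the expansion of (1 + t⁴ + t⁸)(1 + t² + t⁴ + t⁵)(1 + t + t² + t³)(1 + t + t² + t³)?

(1 + t⁴ + t⁸) has coefficients 1,0,0,0,1,0,0,0,1 for degrees 0…8.
(1 + t² + t⁴ + t⁵) has coefficients 1,0,1,0,1,1,0,0,0,0,0 for degrees 0…10.
Multiplying by (1 + t + t² + t³) gives running coefficients 1,1,2,2,2,3,2,2,1,0,0 for degrees 0…10.
Finally multiplying by (1 + t + t² + t³), the product of all factors after the first has coefficients 1,2,4,6,7,9,9,9,8,5,3 for degrees 0…10.
[t¹⁰] = 1·3 + 1·9 + 1·4 = 16.

16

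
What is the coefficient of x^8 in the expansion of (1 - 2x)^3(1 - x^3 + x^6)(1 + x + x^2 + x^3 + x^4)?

(1 - 2x)^3 has coefficients 1,-6,12,-8 for degrees 0…3.
(1 - x^3 + x^6) has coefficients 1,0,0,-1,0,0,1,0,0 for degrees 0…8.
Finally multiplying by (1 + x + x^2 + x^3 + x^4), the product of all factors after the first has coefficients 1,1,1,0,0,-1,0,0,1 for degrees 0…8.
[x^8] = 1·1 − 6·0 + 12·0 − 8·(-1) = 9.

9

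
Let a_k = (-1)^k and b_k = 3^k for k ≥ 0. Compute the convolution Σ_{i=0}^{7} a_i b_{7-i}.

1640

The convolution is the t^7 coefficient of A(t)B(t).
Σ = 1·2187 − 1·729 + 1·243 − 1·81 + 1·27 − 1·9 + 1·3 − 1·1 = 1640.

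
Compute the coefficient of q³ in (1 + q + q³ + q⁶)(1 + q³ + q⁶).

(1 + q + q³ + q⁶) has coefficients 1,1,0,1 for degrees 0…3.
(1 + q³ + q⁶) has coefficients 1,0,0,1 for degrees 0…3.
[q³] = 1·1 + 1·0 + 1·1 = 2.

2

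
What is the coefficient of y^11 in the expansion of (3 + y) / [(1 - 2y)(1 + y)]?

4778

Partial fractions give a closed form: a_n = (7/3)·2^n + (2/3)·(-1)^n.
At n = 11: a_11 = 4778.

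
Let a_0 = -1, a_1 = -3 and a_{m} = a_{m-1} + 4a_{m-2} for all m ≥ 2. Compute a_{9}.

The ordinary generating function has denominator 1 - t - 4t^2.
Iterating the recurrence: a_0,…,a_{9} = -1, -3, -7, -19, -47, -123, -311, -803, -2047, -5259.

-5259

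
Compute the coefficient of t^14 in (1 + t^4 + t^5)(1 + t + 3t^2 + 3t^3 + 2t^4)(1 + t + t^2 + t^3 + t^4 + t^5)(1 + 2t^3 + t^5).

(1 + t^4 + t^5) has coefficients 1,0,0,0,1,1 for degrees 0…5.
(1 + t + 3t^2 + 3t^3 + 2t^4) has coefficients 1,1,3,3,2,0,0,0,0,0,0,0,0,0,0 for degrees 0…14.
Multiplying by (1 + t + t^2 + t^3 + t^4 + t^5) gives running coefficients 1,2,5,8,10,10,9,8,5,2,0,0,0,0,0 for degrees 0…14.
Finally multiplying by (1 + 2t^3 + t^5), the product of all factors after the first has coefficients 1,2,5,10,14,21,27,33,33,30,26,19,12,5,2 for degrees 0…14.
[t^14] = 1·2 + 1·26 + 1·30 = 58.

58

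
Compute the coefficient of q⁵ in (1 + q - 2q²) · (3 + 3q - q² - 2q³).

4

(1 + q - 2q²) has coefficients 1,1,-2 for degrees 0…2.
(3 + 3q - q² - 2q³) has coefficients 3,3,-1,-2,0,0 for degrees 0…5.
[q⁵] = 1·0 + 1·0 − 2·(-2) = 4.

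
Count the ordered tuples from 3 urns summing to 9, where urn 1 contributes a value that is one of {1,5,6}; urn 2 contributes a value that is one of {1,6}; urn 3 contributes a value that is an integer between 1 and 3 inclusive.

3

The generating function for the choices is (z + z⁵ + z⁶)·(z + z⁶)·(z + z² + z³); the count is [z⁹].
(z + z⁵ + z⁶) has coefficients 0,1,0,0,0,1,1 for degrees 0…6.
(z + z⁶) has coefficients 0,1,0,0,0,0,1,0,0,0 for degrees 0…9.
Finally multiplying by (z + z² + z³), the product of all factors after the first has coefficients 0,0,1,1,1,0,0,1,1,1 for degrees 0…9.
[z⁹] = 1·1 + 1·1 + 1·1 = 3.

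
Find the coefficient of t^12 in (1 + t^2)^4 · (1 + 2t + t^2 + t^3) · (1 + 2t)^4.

(1 + t^2)^4 has coefficients 1,0,4,0,6,0,4,0,1 for degrees 0…8.
(1 + 2t + t^2 + t^3) has coefficients 1,2,1,1,0,0,0,0,0,0,0,0,0 for degrees 0…12.
Finally multiplying by (1 + 2t)^4, the product of all factors after the first has coefficients 1,10,41,89,112,88,48,16,0,0,0,0,0 for degrees 0…12.
[t^12] = 1·0 + 4·0 + 6·0 + 4·48 + 1·112 = 304.

304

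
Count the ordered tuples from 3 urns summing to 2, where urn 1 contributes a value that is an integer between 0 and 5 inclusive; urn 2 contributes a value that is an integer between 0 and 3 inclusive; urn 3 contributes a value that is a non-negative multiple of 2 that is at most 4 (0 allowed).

4

The generating function for the choices is (1 + y + y^2 + y^3 + y^4 + y^5)·(1 + y + y^2 + y^3)·(1 + y^2 + y^4); the count is [y^2].
(1 + y + y^2 + y^3 + y^4 + y^5) has coefficients 1,1,1 for degrees 0…2.
(1 + y + y^2 + y^3) has coefficients 1,1,1 for degrees 0…2.
Finally multiplying by (1 + y^2 + y^4), the product of all factors after the first has coefficients 1,1,2 for degrees 0…2.
[y^2] = 1·2 + 1·1 + 1·1 = 4.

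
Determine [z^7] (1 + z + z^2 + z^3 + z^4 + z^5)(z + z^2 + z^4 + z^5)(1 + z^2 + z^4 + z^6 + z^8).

10

(1 + z + z^2 + z^3 + z^4 + z^5) has coefficients 1,1,1,1,1,1 for degrees 0…5.
(z + z^2 + z^4 + z^5) has coefficients 0,1,1,0,1,1,0,0 for degrees 0…7.
Finally multiplying by (1 + z^2 + z^4 + z^6 + z^8), the product of all factors after the first has coefficients 0,1,1,1,2,2,2,2 for degrees 0…7.
[z^7] = 1·2 + 1·2 + 1·2 + 1·2 + 1·1 + 1·1 = 10.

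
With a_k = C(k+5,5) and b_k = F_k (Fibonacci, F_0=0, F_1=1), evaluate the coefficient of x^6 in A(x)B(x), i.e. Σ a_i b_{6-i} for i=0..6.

This is [x^6] in the product of the two ordinary generating functions.
Σ = 1·8 + 6·5 + 21·3 + 56·2 + 126·1 + 252·1 + 462·0 = 591.

591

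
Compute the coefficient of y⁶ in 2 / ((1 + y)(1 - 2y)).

The denominator gives the recurrence a_n = a_(n−1) + 2a_(n−2) for n ≥ 2; the numerator fixes a_0 = 2, a_1 = 2.
Iterating: 2, 2, 6, 10, 22, 42, 86, so a_6 = 86.

86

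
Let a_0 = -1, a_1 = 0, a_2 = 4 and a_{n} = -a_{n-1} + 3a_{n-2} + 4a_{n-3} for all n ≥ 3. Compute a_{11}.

68

The ordinary generating function has denominator 1 + t - 3t^2 - 4t^3.
Iterating the recurrence: a_0,…,a_{11} = -1, 0, 4, -8, 20, -28, 56, -60, 116, -72, 180, 68.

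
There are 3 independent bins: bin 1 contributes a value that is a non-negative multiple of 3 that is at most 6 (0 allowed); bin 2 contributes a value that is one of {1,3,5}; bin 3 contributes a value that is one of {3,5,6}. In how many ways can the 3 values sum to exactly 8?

The generating function for the choices is (1 + x^3 + x^6)·(x + x^3 + x^5)·(x^3 + x^5 + x^6); the count is [x^8].
(1 + x^3 + x^6) has coefficients 1,0,0,1,0,0,1 for degrees 0…6.
(x + x^3 + x^5) has coefficients 0,1,0,1,0,1,0,0,0 for degrees 0…8.
Finally multiplying by (x^3 + x^5 + x^6), the product of all factors after the first has coefficients 0,0,0,0,1,0,2,1,2 for degrees 0…8.
[x^8] = 1·2 + 1·0 + 1·0 = 2.

2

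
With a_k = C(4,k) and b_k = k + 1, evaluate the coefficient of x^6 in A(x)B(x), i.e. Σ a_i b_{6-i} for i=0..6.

80

Write out a_i and b_{6-i} for i = 0,…,6 and sum the products.
Σ = 1·7 + 4·6 + 6·5 + 4·4 + 1·3 + 0·2 + 0·1 = 80.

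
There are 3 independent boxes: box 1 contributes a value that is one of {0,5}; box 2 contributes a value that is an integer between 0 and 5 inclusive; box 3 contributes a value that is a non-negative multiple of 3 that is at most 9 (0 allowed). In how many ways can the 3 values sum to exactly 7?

3

The generating function for the choices is (1 + x^5)·(1 + x + x^2 + x^3 + x^4 + x^5)·(1 + x^3 + x^6 + x^9); the count is [x^7].
(1 + x^5) has coefficients 1,0,0,0,0,1 for degrees 0…5.
(1 + x + x^2 + x^3 + x^4 + x^5) has coefficients 1,1,1,1,1,1,0,0 for degrees 0…7.
Finally multiplying by (1 + x^3 + x^6 + x^9), the product of all factors after the first has coefficients 1,1,1,2,2,2,2,2 for degrees 0…7.
[x^7] = 1·2 + 1·1 = 3.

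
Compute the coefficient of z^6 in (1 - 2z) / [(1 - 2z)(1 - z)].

Partial fractions give a closed form: a_n = (1)·1^n.
At n = 6: a_6 = 1.

1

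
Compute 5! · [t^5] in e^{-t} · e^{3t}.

32

The EGF product rule gives c_5 = Σ_{k_1+k_2=5} C(5; k_1,k_2) · ∏ g_i(k_i), where e^{-t} gives (-1)^k; e^{3t} gives (3)^k.
g_1(k) for k = 0…5: 1, -1, 1, -1, 1, -1.
g_2(k) for k = 0…5: 1, 3, 9, 27, 81, 243.
c_5 = Σ_k C(5,k)·g_1(k)·g_2(5−k) = 1·1·243 + 5·(-1)·81 + 10·1·27 + 10·(-1)·9 + 5·1·3 + 1·(-1)·1 = 243 − 405 + 270 − 90 + 15 − 1 = 32.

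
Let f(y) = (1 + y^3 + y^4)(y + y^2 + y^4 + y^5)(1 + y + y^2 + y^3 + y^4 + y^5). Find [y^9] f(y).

(1 + y^3 + y^4) has coefficients 1,0,0,1,1 for degrees 0…4.
(y + y^2 + y^4 + y^5) has coefficients 0,1,1,0,1,1,0,0,0,0 for degrees 0…9.
Finally multiplying by (1 + y + y^2 + y^3 + y^4 + y^5), the product of all factors after the first has coefficients 0,1,2,2,3,4,4,3,2,2 for degrees 0…9.
[y^9] = 1·2 + 1·4 + 1·4 = 10.

10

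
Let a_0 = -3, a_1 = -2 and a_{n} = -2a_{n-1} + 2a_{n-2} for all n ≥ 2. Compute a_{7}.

64

The ordinary generating function has denominator 1 + 2z - 2z^2.
Iterating the recurrence: a_0,…,a_{7} = -3, -2, -2, 0, -4, 8, -24, 64.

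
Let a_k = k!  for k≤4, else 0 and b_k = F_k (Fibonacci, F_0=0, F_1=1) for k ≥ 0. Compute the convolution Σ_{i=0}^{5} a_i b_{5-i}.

42

Write out a_i and b_{5-i} for i = 0,…,5 and sum the products.
Σ = 1·5 + 1·3 + 2·2 + 6·1 + 24·1 + 0·0 = 42.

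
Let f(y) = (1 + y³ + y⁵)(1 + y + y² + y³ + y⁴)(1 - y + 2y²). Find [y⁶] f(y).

4

(1 + y³ + y⁵) has coefficients 1,0,0,1,0,1 for degrees 0…5.
(1 + y + y² + y³ + y⁴) has coefficients 1,1,1,1,1,0,0 for degrees 0…6.
Finally multiplying by (1 - y + 2y²), the product of all factors after the first has coefficients 1,0,2,2,2,1,2 for degrees 0…6.
[y⁶] = 1·2 + 1·2 + 1·0 = 4.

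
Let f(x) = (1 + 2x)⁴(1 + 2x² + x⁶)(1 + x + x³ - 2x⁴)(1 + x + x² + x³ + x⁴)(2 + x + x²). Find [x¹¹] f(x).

94

(1 + 2x)⁴ has coefficients 1,8,24,32,16 for degrees 0…4.
(1 + 2x² + x⁶) has coefficients 1,0,2,0,0,0,1,0,0,0,0,0 for degrees 0…11.
Multiplying by (1 + x + x³ - 2x⁴) gives running coefficients 1,1,2,3,-2,2,-3,1,0,1,-2,0 for degrees 0…11.
Multiplying by (1 + x + x² + x³ + x⁴) gives running coefficients 1,2,4,7,5,6,2,1,-2,1,-3,0 for degrees 0…11.
Finally multiplying by (2 + x + x²), the product of all factors after the first has coefficients 2,5,11,20,21,24,15,10,-1,1,-7,-2 for degrees 0…11.
[x¹¹] = 1·(-2) + 8·(-7) + 24·1 + 32·(-1) + 16·10 = 94.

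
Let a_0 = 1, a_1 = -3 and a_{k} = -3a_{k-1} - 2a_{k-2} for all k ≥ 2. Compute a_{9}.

-1023

The ordinary generating function has denominator 1 + 3z + 2z^2.
Iterating the recurrence: a_0,…,a_{9} = 1, -3, 7, -15, 31, -63, 127, -255, 511, -1023.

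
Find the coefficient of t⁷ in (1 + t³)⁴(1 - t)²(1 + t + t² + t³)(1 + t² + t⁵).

-9

(1 + t³)⁴ has coefficients 1,0,0,4,0,0,6,0 for degrees 0…7.
(1 - t)² has coefficients 1,-2,1,0,0,0,0,0 for degrees 0…7.
Multiplying by (1 + t + t² + t³) gives running coefficients 1,-1,0,0,-1,1,0,0 for degrees 0…7.
Finally multiplying by (1 + t² + t⁵), the product of all factors after the first has coefficients 1,-1,1,-1,-1,2,-2,1 for degrees 0…7.
[t⁷] = 1·1 + 4·(-1) + 6·(-1) = -9.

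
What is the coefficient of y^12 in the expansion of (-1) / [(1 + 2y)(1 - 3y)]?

-320503

Partial fractions give a closed form: a_n = (-2/5)·(-2)^n + (-3/5)·3^n.
At n = 12: a_12 = -320503.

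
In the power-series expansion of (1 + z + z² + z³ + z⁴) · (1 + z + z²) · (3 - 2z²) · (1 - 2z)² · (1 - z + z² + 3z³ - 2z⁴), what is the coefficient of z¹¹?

(1 + z + z² + z³ + z⁴) has coefficients 1,1,1,1,1 for degrees 0…4.
(1 + z + z²) has coefficients 1,1,1,0,0,0,0,0,0,0,0,0 for degrees 0…11.
Multiplying by (3 - 2z²) gives running coefficients 3,3,1,-2,-2,0,0,0,0,0,0,0 for degrees 0…11.
Multiplying by (1 - 2z)² gives running coefficients 3,-9,1,6,10,0,-8,0,0,0,0,0 for degrees 0…11.
Finally multiplying by (1 - z + z² + 3z³ - 2z⁴), the product of all factors after the first has coefficients 3,-12,13,5,-28,17,18,26,-28,-24,16,0 for degrees 0…11.
[z¹¹] = 1·0 + 1·16 + 1·(-24) + 1·(-28) + 1·26 = -10.

-10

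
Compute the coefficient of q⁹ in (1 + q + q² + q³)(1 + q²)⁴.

(1 + q + q² + q³) has coefficients 1,1,1,1 for degrees 0…3.
(1 + q²)⁴ has coefficients 1,0,4,0,6,0,4,0,1,0 for degrees 0…9.
[q⁹] = 1·0 + 1·1 + 1·0 + 1·4 = 5.

5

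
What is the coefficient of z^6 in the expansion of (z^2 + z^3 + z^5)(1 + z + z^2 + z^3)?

2

(z^2 + z^3 + z^5) has coefficients 0,0,1,1,0,1 for degrees 0…5.
(1 + z + z^2 + z^3) has coefficients 1,1,1,1,0,0,0 for degrees 0…6.
[z^6] = 1·0 + 1·1 + 1·1 = 2.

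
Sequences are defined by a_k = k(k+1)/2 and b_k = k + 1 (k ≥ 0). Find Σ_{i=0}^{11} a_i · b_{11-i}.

This is [x^11] in the product of the two ordinary generating functions.
Σ = 0·12 + 1·11 + 3·10 + 6·9 + 10·8 + 15·7 + 21·6 + 28·5 + 36·4 + 45·3 + 55·2 + 66·1 = 1001.

1001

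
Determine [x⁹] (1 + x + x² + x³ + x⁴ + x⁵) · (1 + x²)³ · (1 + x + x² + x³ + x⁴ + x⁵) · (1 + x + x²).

108

(1 + x + x² + x³ + x⁴ + x⁵) has coefficients 1,1,1,1,1,1 for degrees 0…5.
(1 + x²)³ has coefficients 1,0,3,0,3,0,1,0,0,0 for degrees 0…9.
Multiplying by (1 + x + x² + x³ + x⁴ + x⁵) gives running coefficients 1,1,4,4,7,7,7,7,4,4 for degrees 0…9.
Finally multiplying by (1 + x + x²), the product of all factors after the first has coefficients 1,2,6,9,15,18,21,21,18,15 for degrees 0…9.
[x⁹] = 1·15 + 1·18 + 1·21 + 1·21 + 1·18 + 1·15 = 108.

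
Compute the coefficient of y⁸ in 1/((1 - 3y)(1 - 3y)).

59049

The denominator gives the recurrence a_n = 6a_(n−1) − 9a_(n−2) for n ≥ 2; the numerator fixes a_0 = 1, a_1 = 6.
Iterating: 1, 6, 27, 108, 405, 1458, 5103, 17496, 59049, so a_8 = 59049.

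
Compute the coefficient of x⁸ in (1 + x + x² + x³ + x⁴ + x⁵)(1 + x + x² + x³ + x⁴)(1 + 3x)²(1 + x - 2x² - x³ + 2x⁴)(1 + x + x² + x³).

(1 + x + x² + x³ + x⁴ + x⁵) has coefficients 1,1,1,1,1,1 for degrees 0…5.
(1 + x + x² + x³ + x⁴) has coefficients 1,1,1,1,1,0,0,0,0 for degrees 0…8.
Multiplying by (1 + 3x)² gives running coefficients 1,7,16,16,16,15,9,0,0 for degrees 0…8.
Multiplying by (1 + x - 2x² - x³ + 2x⁴) gives running coefficients 1,8,21,17,-5,-3,8,-5,-1 for degrees 0…8.
Finally multiplying by (1 + x + x² + x³), the product of all factors after the first has coefficients 1,9,30,47,41,30,17,-5,-1 for degrees 0…8.
[x⁸] = 1·(-1) + 1·(-5) + 1·17 + 1·30 + 1·41 + 1·47 = 129.

129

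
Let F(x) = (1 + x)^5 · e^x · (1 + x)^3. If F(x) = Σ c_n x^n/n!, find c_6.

93289

The EGF product rule gives c_6 = Σ_{k_1+k_2+k_3=6} C(6; k_1,k_2,k_3) · ∏ g_i(k_i), where (1+x)^5 gives the falling factorial (5)_k; e^x gives (1)^k; (1+x)^3 gives the falling factorial (3)_k.
g_1(k) for k = 0…6: 1, 5, 20, 60, 120, 120, 0.
g_2(k) for k = 0…6: 1, 1, 1, 1, 1, 1, 1.
g_3(k) for k = 0…6: 1, 3, 6, 6, 0, 0, 0.
First combine the last two factors: h(k) = Σ_j C(k,j)·g_2(j)·g_3(k−j) for k = 0…6: 1, 4, 13, 34, 73, 136, 229.
c_6 = Σ_k C(6,k)·g_1(k)·h(6−k) = 1·1·229 + 6·5·136 + 15·20·73 + 20·60·34 + 15·120·13 + 6·120·4 = 229 + 4080 + 21900 + 40800 + 23400 + 2880 = 93289.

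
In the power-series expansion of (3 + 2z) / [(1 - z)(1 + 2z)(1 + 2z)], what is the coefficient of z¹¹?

-35043

The denominator gives the recurrence a_n = −3a_(n−1) + 4a_(n−3) for n ≥ 3; the numerator fixes a_0 = 3, a_1 = -7, a_2 = 21.
Iterating: 3, -7, 21, -51, 125, -291, 669, -1507, 3357, -7395, 16157, -35043, so a_11 = -35043.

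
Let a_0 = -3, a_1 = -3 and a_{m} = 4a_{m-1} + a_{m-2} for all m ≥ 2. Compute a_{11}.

-6534927

The ordinary generating function has denominator 1 - 4y - y^2.
Iterating the recurrence: a_0,…,a_{11} = -3, -3, -15, -63, -267, -1131, -4791, -20295, -85971, -364179, -1542687, -6534927.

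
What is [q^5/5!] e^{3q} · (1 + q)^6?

The EGF product rule gives c_5 = Σ_{k_1+k_2=5} C(5; k_1,k_2) · ∏ g_i(k_i), where e^{3q} gives (3)^k; (1+q)^6 gives the falling factorial (6)_k.
g_1(k) for k = 0…5: 1, 3, 9, 27, 81, 243.
g_2(k) for k = 0…5: 1, 6, 30, 120, 360, 720.
c_5 = Σ_k C(5,k)·g_1(k)·g_2(5−k) = 1·1·720 + 5·3·360 + 10·9·120 + 10·27·30 + 5·81·6 + 1·243·1 = 720 + 5400 + 10800 + 8100 + 2430 + 243 = 27693.

27693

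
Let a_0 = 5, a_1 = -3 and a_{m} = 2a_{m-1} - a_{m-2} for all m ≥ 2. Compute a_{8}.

The ordinary generating function has denominator 1 - 2t + t^2.
Iterating the recurrence: a_0,…,a_{8} = 5, -3, -11, -19, -27, -35, -43, -51, -59.

-59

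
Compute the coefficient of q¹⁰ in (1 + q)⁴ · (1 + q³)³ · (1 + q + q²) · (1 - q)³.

(1 + q)⁴ has coefficients 1,4,6,4,1 for degrees 0…4.
(1 + q³)³ has coefficients 1,0,0,3,0,0,3,0,0,1,0 for degrees 0…10.
Multiplying by (1 + q + q²) gives running coefficients 1,1,1,3,3,3,3,3,3,1,1 for degrees 0…10.
Finally multiplying by (1 - q)³, the product of all factors after the first has coefficients 1,-2,1,2,-4,2,0,0,0,-2,4 for degrees 0…10.
[q¹⁰] = 1·4 + 4·(-2) + 6·0 + 4·0 + 1·0 = -4.

-4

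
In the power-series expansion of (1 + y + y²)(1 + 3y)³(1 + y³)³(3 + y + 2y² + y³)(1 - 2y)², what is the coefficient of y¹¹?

(1 + y + y²) has coefficients 1,1,1 for degrees 0…2.
(1 + 3y)³ has coefficients 1,9,27,27,0,0,0,0,0,0,0,0 for degrees 0…11.
Multiplying by (1 + y³)³ gives running coefficients 1,9,27,30,27,81,84,27,81,82,9,27 for degrees 0…11.
Multiplying by (3 + y + 2y² + y³) gives running coefficients 3,28,92,136,174,357,417,354,519,465,298,335 for degrees 0…11.
Finally multiplying by (1 - 2y)², the product of all factors after the first has coefficients 3,16,-8,-120,-2,205,-315,114,771,-195,514,1003 for degrees 0…11.
[y¹¹] = 1·1003 + 1·514 + 1·(-195) = 1322.

1322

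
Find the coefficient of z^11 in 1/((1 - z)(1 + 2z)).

Partial fractions give a closed form: a_n = (1/3)·1^n + (2/3)·(-2)^n.
At n = 11: a_11 = -1365.

-1365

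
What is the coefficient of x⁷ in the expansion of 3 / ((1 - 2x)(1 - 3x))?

Partial fractions give a closed form: a_n = (-6)·2^n + (9)·3^n.
At n = 7: a_7 = 18915.

18915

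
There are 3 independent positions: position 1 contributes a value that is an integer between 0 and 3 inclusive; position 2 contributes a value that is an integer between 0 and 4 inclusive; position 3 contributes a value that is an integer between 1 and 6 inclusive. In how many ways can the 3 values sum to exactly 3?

The generating function for the choices is (1 + q + q^2 + q^3)·(1 + q + q^2 + q^3 + q^4)·(q + q^2 + q^3 + q^4 + q^5 + q^6); the count is [q^3].
(1 + q + q^2 + q^3) has coefficients 1,1,1,1 for degrees 0…3.
(1 + q + q^2 + q^3 + q^4) has coefficients 1,1,1,1 for degrees 0…3.
Finally multiplying by (q + q^2 + q^3 + q^4 + q^5 + q^6), the product of all factors after the first has coefficients 0,1,2,3 for degrees 0…3.
[q^3] = 1·3 + 1·2 + 1·1 + 1·0 = 6.

6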